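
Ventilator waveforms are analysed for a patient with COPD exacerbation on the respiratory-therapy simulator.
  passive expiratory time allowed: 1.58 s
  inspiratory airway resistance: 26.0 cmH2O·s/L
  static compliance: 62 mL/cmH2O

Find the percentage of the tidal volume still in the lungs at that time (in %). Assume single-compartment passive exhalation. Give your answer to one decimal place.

τ = R × C = 26.0 × 62 mL/cmH2O = 26.0 × 0.062 L/cmH2O = 1.612 s.
Passive exhalation: V(t)/V₀ = e^(−t/τ) = e^(−1.58/1.612) = 0.3753.
Fraction remaining = 0.3753 → 37.53%.

37.5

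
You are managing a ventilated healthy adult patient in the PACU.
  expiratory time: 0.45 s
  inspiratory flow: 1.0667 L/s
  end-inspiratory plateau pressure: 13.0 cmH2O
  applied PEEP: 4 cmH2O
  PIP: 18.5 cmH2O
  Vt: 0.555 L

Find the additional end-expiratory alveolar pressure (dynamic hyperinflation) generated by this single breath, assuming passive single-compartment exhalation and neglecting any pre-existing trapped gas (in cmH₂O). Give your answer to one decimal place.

R = (PIP − Pplat)/V̇ = (18.5 − 13.0) / 1.0667 = 5.5/1.0667 = 5.156 cmH2O·s/L.
C = Vt/(Pplat − PEEP) = 555.0 / (13.0 − 4) = 555.0/9.0 = 61.667 mL/cmH2O.
τ = R × C = 5.156 × 0.06167 L/cmH2O = 0.318 s.
Fraction remaining = e^(−Te/τ) = e^(−0.45/0.318) = 0.2429; trapped volume = 555.0 × 0.2429 = 134.81 mL.
Additional alveolar pressure from trapping ≈ V_trapped / C = 134.81 / 61.667 = 2.186 cmH2O.

2.2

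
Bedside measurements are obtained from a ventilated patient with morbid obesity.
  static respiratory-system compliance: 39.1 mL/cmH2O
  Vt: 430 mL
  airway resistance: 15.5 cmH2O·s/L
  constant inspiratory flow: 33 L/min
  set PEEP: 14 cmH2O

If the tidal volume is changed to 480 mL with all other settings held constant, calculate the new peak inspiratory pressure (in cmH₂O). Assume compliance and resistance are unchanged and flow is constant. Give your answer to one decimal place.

Flow: 33 L/min ÷ 60 = 0.55 L/s.
PIP = Vt/C + R·V̇ + PEEP (constant-flow equation of motion).
Only the elastic term changes: ΔPIP = ΔVt / C = (480 − 430) / 39.1 = 1.279 cmH2O.
Original PIP = 430/39.1 + 15.5×0.55 + 14 = 33.522 cmH2O; new PIP = 33.522 + (1.279) = 34.801 cmH2O.

34.8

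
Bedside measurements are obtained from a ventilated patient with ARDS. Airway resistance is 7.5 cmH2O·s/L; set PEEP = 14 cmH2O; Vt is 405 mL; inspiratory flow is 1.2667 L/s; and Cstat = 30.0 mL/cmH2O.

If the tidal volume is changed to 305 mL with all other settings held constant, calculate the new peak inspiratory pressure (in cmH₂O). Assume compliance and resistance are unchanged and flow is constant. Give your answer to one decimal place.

33.7

PIP = Vt/C + R·V̇ + PEEP (constant-flow equation of motion).
Only the elastic term changes: ΔPIP = ΔVt / C = (305 − 405) / 30.0 = -3.333 cmH2O.
Original PIP = 405/30.0 + 7.5×1.2667 + 14 = 37.0 cmH2O; new PIP = 37.0 + (-3.333) = 33.667 cmH2O.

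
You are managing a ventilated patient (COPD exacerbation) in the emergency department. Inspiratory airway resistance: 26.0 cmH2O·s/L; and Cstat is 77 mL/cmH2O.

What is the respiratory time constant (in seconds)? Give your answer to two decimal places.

τ = R × C = 26.0 × 77 mL/cmH2O = 26.0 × 0.077 L/cmH2O = 2.002 s.

2.00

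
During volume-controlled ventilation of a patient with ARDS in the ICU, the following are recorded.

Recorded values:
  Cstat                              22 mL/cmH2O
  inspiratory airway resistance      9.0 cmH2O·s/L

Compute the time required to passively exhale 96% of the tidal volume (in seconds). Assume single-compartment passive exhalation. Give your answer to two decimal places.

0.64

τ = R × C = 9.0 × 22 mL/cmH2O = 9.0 × 0.022 L/cmH2O = 0.198 s.
Exhaled fraction f = 1 − e^(−t/τ) → t = −τ·ln(1 − f) = −0.198·ln(0.04) = 0.6373 s.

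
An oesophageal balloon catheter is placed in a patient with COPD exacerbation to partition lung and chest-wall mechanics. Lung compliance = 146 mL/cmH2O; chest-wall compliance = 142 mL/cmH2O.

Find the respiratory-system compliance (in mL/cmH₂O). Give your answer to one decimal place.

Lung and chest wall are elastances in series: 1/Crs = 1/CL + 1/Ccw.
1/Crs = 1/146 + 1/142 = 0.01389.
Crs = 71.994 mL/cmH2O.

72.0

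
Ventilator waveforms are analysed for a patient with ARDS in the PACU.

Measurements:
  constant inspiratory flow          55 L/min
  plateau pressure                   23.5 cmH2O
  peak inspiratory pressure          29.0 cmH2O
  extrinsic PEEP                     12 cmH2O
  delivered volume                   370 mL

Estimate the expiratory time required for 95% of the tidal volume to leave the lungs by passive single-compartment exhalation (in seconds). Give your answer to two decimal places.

0.58

Flow: 55 L/min ÷ 60 = 0.9167 L/s.
R = (PIP − Pplat)/V̇ = (29.0 − 23.5) / 0.9167 = 5.5/0.9167 = 6.0 cmH2O·s/L.
C = Vt/(Pplat − PEEP) = 370.0 / (23.5 − 12) = 370.0/11.5 = 32.174 mL/cmH2O.
τ = R × C = 6.0 × 0.03217 L/cmH2O = 0.193 s.
t = −τ·ln(1 − 0.95) = −0.193·ln(0.05) = 0.5782 s.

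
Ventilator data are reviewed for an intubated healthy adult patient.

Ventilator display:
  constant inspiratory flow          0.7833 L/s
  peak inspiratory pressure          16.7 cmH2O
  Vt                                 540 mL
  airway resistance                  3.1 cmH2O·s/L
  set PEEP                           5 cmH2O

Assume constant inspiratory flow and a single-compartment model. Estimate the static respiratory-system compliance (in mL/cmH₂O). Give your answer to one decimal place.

58.2

Equation of motion (constant flow): PIP = Vt/C + R·V̇ + PEEP.
Vt/C = PIP − R·V̇ − PEEP = 16.7 − 3.1×0.7833 − 5 = 16.7 − 2.428 − 5 = 9.272 cmH2O.
C = Vt / 9.272 = 540 / 9.272 = 58.24 mL/cmH2O.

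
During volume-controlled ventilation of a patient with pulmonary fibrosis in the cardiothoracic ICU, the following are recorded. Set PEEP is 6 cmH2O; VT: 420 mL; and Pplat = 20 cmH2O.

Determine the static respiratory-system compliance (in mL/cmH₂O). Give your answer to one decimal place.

30.0

Cstat = Vt / (Pplat − PEEP) = 420 / (20 − 6) = 420 / 14.0 = 30.0 mL/cmH2O.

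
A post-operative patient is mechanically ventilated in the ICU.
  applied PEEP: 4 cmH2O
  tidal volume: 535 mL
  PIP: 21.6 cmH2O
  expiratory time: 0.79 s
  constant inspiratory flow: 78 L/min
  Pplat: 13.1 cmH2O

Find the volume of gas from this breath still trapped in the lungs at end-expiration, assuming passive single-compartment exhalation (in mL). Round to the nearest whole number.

Flow: 78 L/min ÷ 60 = 1.3 L/s.
R = (PIP − Pplat)/V̇ = (21.6 − 13.1) / 1.3 = 8.5/1.3 = 6.538 cmH2O·s/L.
C = Vt/(Pplat − PEEP) = 535.0 / (13.1 − 4) = 535.0/9.1 = 58.791 mL/cmH2O.
τ = R × C = 6.538 × 0.05879 L/cmH2O = 0.3844 s.
Fraction remaining = e^(−Te/τ) = e^(−0.79/0.3844) = 0.1281.
Trapped volume = 535.0 × 0.1281 = 68.534 mL.

69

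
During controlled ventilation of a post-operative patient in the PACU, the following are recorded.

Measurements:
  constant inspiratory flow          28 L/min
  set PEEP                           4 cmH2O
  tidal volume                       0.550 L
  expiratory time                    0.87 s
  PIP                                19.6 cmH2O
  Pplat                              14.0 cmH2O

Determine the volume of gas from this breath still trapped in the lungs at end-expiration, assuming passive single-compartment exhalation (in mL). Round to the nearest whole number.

Flow: 28 L/min ÷ 60 = 0.4667 L/s.
R = (PIP − Pplat)/V̇ = (19.6 − 14.0) / 0.4667 = 5.6/0.4667 = 11.999 cmH2O·s/L.
C = Vt/(Pplat − PEEP) = 550.0 / (14.0 − 4) = 550.0/10.0 = 55.0 mL/cmH2O.
τ = R × C = 11.999 × 0.055 L/cmH2O = 0.6599 s.
Fraction remaining = e^(−Te/τ) = e^(−0.87/0.6599) = 0.2676.
Trapped volume = 550.0 × 0.2676 = 147.18 mL.

147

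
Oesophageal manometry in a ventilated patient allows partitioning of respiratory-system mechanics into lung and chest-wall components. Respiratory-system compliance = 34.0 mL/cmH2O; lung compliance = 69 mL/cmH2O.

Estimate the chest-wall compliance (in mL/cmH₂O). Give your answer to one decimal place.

1/Ccw = 1/Crs − 1/CL.
1/Ccw = 1/34.0 − 1/69 = 0.01492.
Ccw = 67.024 mL/cmH2O.

67.0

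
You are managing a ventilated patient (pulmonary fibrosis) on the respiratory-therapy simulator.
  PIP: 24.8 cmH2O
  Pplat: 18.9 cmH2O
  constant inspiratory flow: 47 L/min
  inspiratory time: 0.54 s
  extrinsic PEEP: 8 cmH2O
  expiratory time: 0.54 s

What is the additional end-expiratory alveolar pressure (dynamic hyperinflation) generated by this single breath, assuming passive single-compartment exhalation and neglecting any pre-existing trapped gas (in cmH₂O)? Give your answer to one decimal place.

1.7

Flow: 47 L/min ÷ 60 = 0.7833 L/s.
Vt = flow × Ti = 0.7833 L/s × 0.54 s × 1000 mL/L = 422.98 mL.
R = (PIP − Pplat)/V̇ = (24.8 − 18.9) / 0.7833 = 5.9/0.7833 = 7.532 cmH2O·s/L.
C = Vt/(Pplat − PEEP) = 422.98 / (18.9 − 8) = 422.98/10.9 = 38.806 mL/cmH2O.
τ = R × C = 7.532 × 0.03881 L/cmH2O = 0.2923 s.
Fraction remaining = e^(−Te/τ) = e^(−0.54/0.2923) = 0.1576; trapped volume = 422.98 × 0.1576 = 66.662 mL.
Additional alveolar pressure from trapping ≈ V_trapped / C = 66.662 / 38.806 = 1.718 cmH2O.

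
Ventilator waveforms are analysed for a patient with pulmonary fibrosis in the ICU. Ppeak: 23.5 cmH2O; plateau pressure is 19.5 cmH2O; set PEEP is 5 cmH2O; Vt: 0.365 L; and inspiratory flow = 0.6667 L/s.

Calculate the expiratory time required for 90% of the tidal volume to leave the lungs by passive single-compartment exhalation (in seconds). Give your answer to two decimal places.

0.35

R = (PIP − Pplat)/V̇ = (23.5 − 19.5) / 0.6667 = 4.0/0.6667 = 6.0 cmH2O·s/L.
C = Vt/(Pplat − PEEP) = 365.0 / (19.5 − 5) = 365.0/14.5 = 25.172 mL/cmH2O.
τ = R × C = 6.0 × 0.02517 L/cmH2O = 0.151 s.
t = −τ·ln(1 − 0.90) = −0.151·ln(0.1) = 0.3477 s.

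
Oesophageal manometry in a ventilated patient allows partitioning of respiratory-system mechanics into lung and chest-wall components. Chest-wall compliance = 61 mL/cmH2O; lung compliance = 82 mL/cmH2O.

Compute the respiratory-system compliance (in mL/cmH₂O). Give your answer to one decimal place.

35.0

Lung and chest wall are elastances in series: 1/Crs = 1/CL + 1/Ccw.
1/Crs = 1/82 + 1/61 = 0.02859.
Crs = 34.977 mL/cmH2O.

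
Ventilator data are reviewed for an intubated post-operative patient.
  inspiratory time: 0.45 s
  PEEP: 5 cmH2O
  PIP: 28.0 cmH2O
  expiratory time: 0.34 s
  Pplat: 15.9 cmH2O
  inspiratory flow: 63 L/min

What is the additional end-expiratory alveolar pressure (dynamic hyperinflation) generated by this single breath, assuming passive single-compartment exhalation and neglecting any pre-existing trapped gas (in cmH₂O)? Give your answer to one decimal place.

5.5

Flow: 63 L/min ÷ 60 = 1.05 L/s.
Vt = flow × Ti = 1.05 L/s × 0.45 s × 1000 mL/L = 472.5 mL.
R = (PIP − Pplat)/V̇ = (28.0 − 15.9) / 1.05 = 12.1/1.05 = 11.524 cmH2O·s/L.
C = Vt/(Pplat − PEEP) = 472.5 / (15.9 − 5) = 472.5/10.9 = 43.349 mL/cmH2O.
τ = R × C = 11.524 × 0.04335 L/cmH2O = 0.4996 s.
Fraction remaining = e^(−Te/τ) = e^(−0.34/0.4996) = 0.5063; trapped volume = 472.5 × 0.5063 = 239.23 mL.
Additional alveolar pressure from trapping ≈ V_trapped / C = 239.23 / 43.349 = 5.519 cmH2O.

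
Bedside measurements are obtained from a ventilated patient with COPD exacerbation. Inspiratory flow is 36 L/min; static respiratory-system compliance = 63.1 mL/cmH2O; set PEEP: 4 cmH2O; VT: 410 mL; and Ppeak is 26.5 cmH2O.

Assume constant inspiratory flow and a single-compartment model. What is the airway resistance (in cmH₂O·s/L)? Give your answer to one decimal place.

26.7

Flow: 36 L/min ÷ 60 = 0.6 L/s.
Equation of motion (constant flow): PIP = Vt/C + R·V̇ + PEEP.
R·V̇ = PIP − Vt/C − PEEP = 26.5 − 410/63.1 − 4 = 26.5 − 6.498 − 4 = 16.002 cmH2O.
R = 16.002 / 0.6 = 26.67 cmH2O·s/L.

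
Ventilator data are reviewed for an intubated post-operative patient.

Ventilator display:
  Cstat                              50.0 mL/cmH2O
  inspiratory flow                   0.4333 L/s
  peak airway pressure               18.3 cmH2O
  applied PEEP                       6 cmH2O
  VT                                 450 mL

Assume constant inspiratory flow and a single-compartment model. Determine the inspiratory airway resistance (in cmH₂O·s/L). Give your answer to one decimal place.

7.6

Equation of motion (constant flow): PIP = Vt/C + R·V̇ + PEEP.
R·V̇ = PIP − Vt/C − PEEP = 18.3 − 450/50.0 − 6 = 18.3 − 9.0 − 6 = 3.3 cmH2O.
R = 3.3 / 0.4333 = 7.616 cmH2O·s/L.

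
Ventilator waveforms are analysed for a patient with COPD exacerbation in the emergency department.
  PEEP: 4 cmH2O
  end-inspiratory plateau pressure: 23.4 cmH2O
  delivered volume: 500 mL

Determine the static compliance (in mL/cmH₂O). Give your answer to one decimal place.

25.8

Cstat = Vt / (Pplat − PEEP) = 500 / (23.4 − 4) = 500 / 19.4 = 25.773 mL/cmH2O.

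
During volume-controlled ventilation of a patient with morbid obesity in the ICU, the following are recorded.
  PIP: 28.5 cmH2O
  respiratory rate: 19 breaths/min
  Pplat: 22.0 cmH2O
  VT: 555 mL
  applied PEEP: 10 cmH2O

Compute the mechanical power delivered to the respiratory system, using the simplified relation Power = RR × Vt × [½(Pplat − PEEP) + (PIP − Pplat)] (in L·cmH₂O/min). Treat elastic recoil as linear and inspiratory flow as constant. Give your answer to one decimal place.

Per-breath work = Vt × [½(Pplat−PEEP) + (PIP−Pplat)] = 0.555 × [0.5×12.0 + 6.5] = 0.555 × 12.5 = 6.938 L·cmH2O.
Power = 19 × 6.938 = 131.82 L·cmH2O/min.

131.8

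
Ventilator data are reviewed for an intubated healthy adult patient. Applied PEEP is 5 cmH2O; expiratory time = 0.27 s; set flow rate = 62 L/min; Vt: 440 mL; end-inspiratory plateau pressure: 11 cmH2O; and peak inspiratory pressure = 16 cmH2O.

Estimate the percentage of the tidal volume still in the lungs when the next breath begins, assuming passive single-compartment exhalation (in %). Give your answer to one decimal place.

Flow: 62 L/min ÷ 60 = 1.0333 L/s.
R = (PIP − Pplat)/V̇ = (16 − 11) / 1.0333 = 5.0/1.0333 = 4.839 cmH2O·s/L.
C = Vt/(Pplat − PEEP) = 440.0 / (11 − 5) = 440.0/6.0 = 73.333 mL/cmH2O.
τ = R × C = 4.839 × 0.07333 L/cmH2O = 0.3548 s.
Fraction remaining at end-expiration = e^(−Te/τ) = e^(−0.27/0.3548) = 0.4672 → 46.72%.

46.7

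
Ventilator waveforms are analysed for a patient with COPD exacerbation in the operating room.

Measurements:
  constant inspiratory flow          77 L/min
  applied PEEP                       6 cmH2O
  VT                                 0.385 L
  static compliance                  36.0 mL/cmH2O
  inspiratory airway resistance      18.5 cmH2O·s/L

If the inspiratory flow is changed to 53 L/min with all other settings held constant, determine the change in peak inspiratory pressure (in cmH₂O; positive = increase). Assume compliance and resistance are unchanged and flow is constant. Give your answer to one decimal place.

Flow: 77 L/min ÷ 60 = 1.2833 L/s.
New flow: 53 L/min ÷ 60 = 0.8833 L/s.
PIP = Vt/C + R·V̇ + PEEP (constant-flow equation of motion).
Only the resistive term changes: ΔPIP = R × ΔV̇ = 18.5 × (0.8833 − 1.2833) = 18.5 × -0.4 = -7.4 cmH2O.

-7.4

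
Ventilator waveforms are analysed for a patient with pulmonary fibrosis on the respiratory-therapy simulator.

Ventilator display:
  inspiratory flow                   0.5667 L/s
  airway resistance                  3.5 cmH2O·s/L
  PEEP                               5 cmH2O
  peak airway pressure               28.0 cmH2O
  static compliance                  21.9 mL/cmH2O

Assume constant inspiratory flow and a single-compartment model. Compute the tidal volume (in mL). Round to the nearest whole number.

Equation of motion (constant flow): PIP = Vt/C + R·V̇ + PEEP.
Vt/C = PIP − R·V̇ − PEEP = 28.0 − 1.983 − 5 = 21.017 cmH2O.
Vt = C × 21.017 = 21.9 × 21.017 = 460.27 mL.

460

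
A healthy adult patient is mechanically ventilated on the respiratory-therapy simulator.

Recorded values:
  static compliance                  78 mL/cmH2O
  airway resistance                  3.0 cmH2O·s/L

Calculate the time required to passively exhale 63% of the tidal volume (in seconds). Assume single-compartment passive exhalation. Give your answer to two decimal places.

τ = R × C = 3.0 × 78 mL/cmH2O = 3.0 × 0.078 L/cmH2O = 0.234 s.
Exhaled fraction f = 1 − e^(−t/τ) → t = −τ·ln(1 − f) = −0.234·ln(0.37) = 0.2327 s.

0.23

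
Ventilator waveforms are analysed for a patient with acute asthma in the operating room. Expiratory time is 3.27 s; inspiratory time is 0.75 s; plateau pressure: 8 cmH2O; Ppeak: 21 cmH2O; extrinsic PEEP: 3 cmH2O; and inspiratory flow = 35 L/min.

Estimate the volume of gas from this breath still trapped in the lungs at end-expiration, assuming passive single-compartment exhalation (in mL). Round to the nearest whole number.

Flow: 35 L/min ÷ 60 = 0.5833 L/s.
Vt = flow × Ti = 0.5833 L/s × 0.75 s × 1000 mL/L = 437.48 mL.
R = (PIP − Pplat)/V̇ = (21 − 8) / 0.5833 = 13.0/0.5833 = 22.287 cmH2O·s/L.
C = Vt/(Pplat − PEEP) = 437.48 / (8 − 3) = 437.48/5.0 = 87.496 mL/cmH2O.
τ = R × C = 22.287 × 0.0875 L/cmH2O = 1.95 s.
Fraction remaining = e^(−Te/τ) = e^(−3.27/1.95) = 0.1869.
Trapped volume = 437.48 × 0.1869 = 81.765 mL.

82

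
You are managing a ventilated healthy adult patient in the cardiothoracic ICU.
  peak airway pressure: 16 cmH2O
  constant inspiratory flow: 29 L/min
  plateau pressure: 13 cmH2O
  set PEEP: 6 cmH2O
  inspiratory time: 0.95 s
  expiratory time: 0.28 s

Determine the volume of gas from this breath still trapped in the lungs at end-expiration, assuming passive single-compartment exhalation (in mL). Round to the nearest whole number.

Flow: 29 L/min ÷ 60 = 0.4833 L/s.
Vt = flow × Ti = 0.4833 L/s × 0.95 s × 1000 mL/L = 459.14 mL.
R = (PIP − Pplat)/V̇ = (16 − 13) / 0.4833 = 3.0/0.4833 = 6.207 cmH2O·s/L.
C = Vt/(Pplat − PEEP) = 459.14 / (13 − 6) = 459.14/7.0 = 65.591 mL/cmH2O.
τ = R × C = 6.207 × 0.06559 L/cmH2O = 0.4071 s.
Fraction remaining = e^(−Te/τ) = e^(−0.28/0.4071) = 0.5027.
Trapped volume = 459.14 × 0.5027 = 230.81 mL.

231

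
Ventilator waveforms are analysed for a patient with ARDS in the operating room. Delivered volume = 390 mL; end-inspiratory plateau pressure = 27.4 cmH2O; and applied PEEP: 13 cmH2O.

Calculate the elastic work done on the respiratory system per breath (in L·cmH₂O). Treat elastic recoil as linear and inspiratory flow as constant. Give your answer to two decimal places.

2.81

Elastic work ≈ ½ × (Pplat − PEEP) × Vt = 0.5 × (27.4 − 13) × 0.390 L = 0.5 × 14.4 × 0.390 = 2.808 L·cmH2O.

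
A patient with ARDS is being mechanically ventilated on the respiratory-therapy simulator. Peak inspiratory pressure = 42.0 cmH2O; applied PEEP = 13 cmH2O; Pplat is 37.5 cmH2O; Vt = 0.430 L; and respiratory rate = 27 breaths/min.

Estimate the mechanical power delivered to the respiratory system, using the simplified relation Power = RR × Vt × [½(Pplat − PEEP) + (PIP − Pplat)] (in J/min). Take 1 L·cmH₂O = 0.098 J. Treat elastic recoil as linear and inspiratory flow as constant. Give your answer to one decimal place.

19.1

Per-breath work = Vt × [½(Pplat−PEEP) + (PIP−Pplat)] = 0.430 × [0.5×24.5 + 4.5] = 0.430 × 16.75 = 7.203 L·cmH2O.
Power = 27 × 7.203 = 194.48 L·cmH2O/min.
× 0.098 J/(L·cmH2O) → 19.059 J/min.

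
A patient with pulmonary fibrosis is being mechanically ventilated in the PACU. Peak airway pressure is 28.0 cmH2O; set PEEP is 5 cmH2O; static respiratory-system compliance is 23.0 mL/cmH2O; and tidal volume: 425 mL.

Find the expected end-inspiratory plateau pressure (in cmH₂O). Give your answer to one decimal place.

Pplat = PEEP + Vt / Cstat = 5 + 425 / 23.0 = 5 + 18.478 = 23.478 cmH2O.

23.5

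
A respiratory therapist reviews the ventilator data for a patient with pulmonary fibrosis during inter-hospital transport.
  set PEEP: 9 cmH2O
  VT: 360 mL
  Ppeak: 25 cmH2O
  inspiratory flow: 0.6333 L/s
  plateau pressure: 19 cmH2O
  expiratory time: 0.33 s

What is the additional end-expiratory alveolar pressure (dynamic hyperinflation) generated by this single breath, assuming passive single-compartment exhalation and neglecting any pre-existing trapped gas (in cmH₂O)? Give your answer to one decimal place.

3.8

R = (PIP − Pplat)/V̇ = (25 − 19) / 0.6333 = 6.0/0.6333 = 9.474 cmH2O·s/L.
C = Vt/(Pplat − PEEP) = 360.0 / (19 − 9) = 360.0/10.0 = 36.0 mL/cmH2O.
τ = R × C = 9.474 × 0.036 L/cmH2O = 0.3411 s.
Fraction remaining = e^(−Te/τ) = e^(−0.33/0.3411) = 0.38; trapped volume = 360.0 × 0.38 = 136.8 mL.
Additional alveolar pressure from trapping ≈ V_trapped / C = 136.8 / 36.0 = 3.8 cmH2O.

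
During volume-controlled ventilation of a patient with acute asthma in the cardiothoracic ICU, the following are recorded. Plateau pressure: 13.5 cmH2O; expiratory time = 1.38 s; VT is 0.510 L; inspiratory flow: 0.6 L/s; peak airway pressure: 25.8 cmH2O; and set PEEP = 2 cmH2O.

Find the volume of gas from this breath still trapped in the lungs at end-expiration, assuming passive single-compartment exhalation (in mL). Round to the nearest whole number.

R = (PIP − Pplat)/V̇ = (25.8 − 13.5) / 0.6 = 12.3/0.6 = 20.5 cmH2O·s/L.
C = Vt/(Pplat − PEEP) = 510.0 / (13.5 − 2) = 510.0/11.5 = 44.348 mL/cmH2O.
τ = R × C = 20.5 × 0.04435 L/cmH2O = 0.9092 s.
Fraction remaining = e^(−Te/τ) = e^(−1.38/0.9092) = 0.2192.
Trapped volume = 510.0 × 0.2192 = 111.79 mL.

112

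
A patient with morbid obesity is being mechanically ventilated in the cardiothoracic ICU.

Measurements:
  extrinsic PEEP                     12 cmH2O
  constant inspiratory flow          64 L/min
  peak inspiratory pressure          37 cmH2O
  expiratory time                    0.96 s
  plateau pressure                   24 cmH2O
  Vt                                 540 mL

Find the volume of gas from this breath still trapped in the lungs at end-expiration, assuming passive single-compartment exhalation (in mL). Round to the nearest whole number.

94

Flow: 64 L/min ÷ 60 = 1.0667 L/s.
R = (PIP − Pplat)/V̇ = (37 − 24) / 1.0667 = 13.0/1.0667 = 12.187 cmH2O·s/L.
C = Vt/(Pplat − PEEP) = 540.0 / (24 − 12) = 540.0/12.0 = 45.0 mL/cmH2O.
τ = R × C = 12.187 × 0.045 L/cmH2O = 0.5484 s.
Fraction remaining = e^(−Te/τ) = e^(−0.96/0.5484) = 0.1737.
Trapped volume = 540.0 × 0.1737 = 93.798 mL.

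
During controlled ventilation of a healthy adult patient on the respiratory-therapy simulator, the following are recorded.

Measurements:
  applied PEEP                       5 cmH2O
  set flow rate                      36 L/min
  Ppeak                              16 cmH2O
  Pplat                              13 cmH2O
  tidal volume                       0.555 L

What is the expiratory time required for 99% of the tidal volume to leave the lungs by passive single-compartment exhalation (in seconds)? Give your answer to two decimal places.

1.60

Flow: 36 L/min ÷ 60 = 0.6 L/s.
R = (PIP − Pplat)/V̇ = (16 − 13) / 0.6 = 3.0/0.6 = 5.0 cmH2O·s/L.
C = Vt/(Pplat − PEEP) = 555.0 / (13 − 5) = 555.0/8.0 = 69.375 mL/cmH2O.
τ = R × C = 5.0 × 0.06938 L/cmH2O = 0.3469 s.
t = −τ·ln(1 − 0.99) = −0.3469·ln(0.01) = 1.598 s.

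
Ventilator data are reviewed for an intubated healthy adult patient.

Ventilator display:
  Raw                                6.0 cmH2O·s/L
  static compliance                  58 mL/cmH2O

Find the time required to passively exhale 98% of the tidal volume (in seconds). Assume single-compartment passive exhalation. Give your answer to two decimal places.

τ = R × C = 6.0 × 58 mL/cmH2O = 6.0 × 0.058 L/cmH2O = 0.348 s.
Exhaled fraction f = 1 − e^(−t/τ) → t = −τ·ln(1 − f) = −0.348·ln(0.02) = 1.361 s.

1.36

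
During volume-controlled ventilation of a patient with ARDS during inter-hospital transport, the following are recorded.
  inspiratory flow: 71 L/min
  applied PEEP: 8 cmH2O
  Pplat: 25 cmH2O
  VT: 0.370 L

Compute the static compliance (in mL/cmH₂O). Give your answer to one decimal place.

21.8

Cstat = Vt / (Pplat − PEEP) = 370 / (25 − 8) = 370 / 17.0 = 21.765 mL/cmH2O.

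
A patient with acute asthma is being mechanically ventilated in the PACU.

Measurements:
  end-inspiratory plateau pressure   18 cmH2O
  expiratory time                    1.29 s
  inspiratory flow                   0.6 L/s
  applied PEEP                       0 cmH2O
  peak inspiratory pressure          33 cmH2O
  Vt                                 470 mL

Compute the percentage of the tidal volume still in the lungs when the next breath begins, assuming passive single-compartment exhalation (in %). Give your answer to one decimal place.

13.9

R = (PIP − Pplat)/V̇ = (33 − 18) / 0.6 = 15.0/0.6 = 25.0 cmH2O·s/L.
C = Vt/(Pplat − PEEP) = 470.0 / (18 − 0) = 470.0/18.0 = 26.111 mL/cmH2O.
τ = R × C = 25.0 × 0.02611 L/cmH2O = 0.6528 s.
Fraction remaining at end-expiration = e^(−Te/τ) = e^(−1.29/0.6528) = 0.1386 → 13.86%.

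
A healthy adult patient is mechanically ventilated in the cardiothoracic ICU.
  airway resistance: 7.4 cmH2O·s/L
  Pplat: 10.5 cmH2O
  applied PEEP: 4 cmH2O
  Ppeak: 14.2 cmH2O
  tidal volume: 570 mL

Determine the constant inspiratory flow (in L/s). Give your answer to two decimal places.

0.50

flow = (PIP − Pplat) / Raw = 3.7 / 7.4 = 0.5 L/s.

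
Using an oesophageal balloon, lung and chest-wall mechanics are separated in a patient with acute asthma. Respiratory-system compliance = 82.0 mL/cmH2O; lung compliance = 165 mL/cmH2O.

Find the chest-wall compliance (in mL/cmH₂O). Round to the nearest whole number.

163

1/Ccw = 1/Crs − 1/CL.
1/Ccw = 1/82.0 − 1/165 = 0.006135.
Ccw = 163.0 mL/cmH2O.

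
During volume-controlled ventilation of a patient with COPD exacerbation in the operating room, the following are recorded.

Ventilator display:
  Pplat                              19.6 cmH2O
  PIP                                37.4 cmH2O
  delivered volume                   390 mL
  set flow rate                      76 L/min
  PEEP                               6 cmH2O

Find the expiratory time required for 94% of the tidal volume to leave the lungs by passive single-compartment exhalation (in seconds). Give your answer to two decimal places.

1.13

Flow: 76 L/min ÷ 60 = 1.2667 L/s.
R = (PIP − Pplat)/V̇ = (37.4 − 19.6) / 1.2667 = 17.8/1.2667 = 14.052 cmH2O·s/L.
C = Vt/(Pplat − PEEP) = 390.0 / (19.6 − 6) = 390.0/13.6 = 28.676 mL/cmH2O.
τ = R × C = 14.052 × 0.02868 L/cmH2O = 0.403 s.
t = −τ·ln(1 − 0.94) = −0.403·ln(0.06) = 1.134 s.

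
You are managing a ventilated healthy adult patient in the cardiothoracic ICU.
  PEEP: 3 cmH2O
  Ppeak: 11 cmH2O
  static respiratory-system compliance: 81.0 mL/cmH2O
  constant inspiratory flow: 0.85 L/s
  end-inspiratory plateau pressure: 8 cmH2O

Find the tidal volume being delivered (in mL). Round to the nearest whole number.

405

Vt = Cstat × (Pplat − PEEP) = 81.0 × (8 − 3) = 81.0 × 5.0 = 405.0 mL.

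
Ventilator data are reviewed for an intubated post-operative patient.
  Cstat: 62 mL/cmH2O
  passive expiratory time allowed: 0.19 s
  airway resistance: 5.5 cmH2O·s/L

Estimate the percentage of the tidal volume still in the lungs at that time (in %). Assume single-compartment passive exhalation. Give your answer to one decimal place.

57.3

τ = R × C = 5.5 × 62 mL/cmH2O = 5.5 × 0.062 L/cmH2O = 0.341 s.
Passive exhalation: V(t)/V₀ = e^(−t/τ) = e^(−0.19/0.341) = 0.5728.
Fraction remaining = 0.5728 → 57.28%.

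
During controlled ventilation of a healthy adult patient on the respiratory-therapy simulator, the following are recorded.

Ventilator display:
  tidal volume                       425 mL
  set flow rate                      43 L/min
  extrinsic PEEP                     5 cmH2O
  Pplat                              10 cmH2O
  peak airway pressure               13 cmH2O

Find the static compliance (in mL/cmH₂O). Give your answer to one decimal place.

85.0

Cstat = Vt / (Pplat − PEEP) = 425 / (10 − 5) = 425 / 5.0 = 85.0 mL/cmH2O.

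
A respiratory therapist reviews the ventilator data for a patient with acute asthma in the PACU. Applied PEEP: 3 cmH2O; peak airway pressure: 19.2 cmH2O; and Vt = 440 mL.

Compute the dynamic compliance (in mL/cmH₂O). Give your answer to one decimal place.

27.2

Dynamic compliance = Vt / (PIP − PEEP) = 440 / (19.2 − 3) = 440 / 16.2 = 27.16 mL/cmH2O.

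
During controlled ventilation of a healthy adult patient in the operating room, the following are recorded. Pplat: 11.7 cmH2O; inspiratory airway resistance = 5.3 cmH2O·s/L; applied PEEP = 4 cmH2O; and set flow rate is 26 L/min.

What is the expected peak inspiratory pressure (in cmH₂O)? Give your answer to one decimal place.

Flow: 26 L/min ÷ 60 = 0.4333 L/s.
PIP = Pplat + Raw × flow = 11.7 + 5.3 × 0.4333 = 11.7 + 2.296 = 13.996 cmH2O.

14.0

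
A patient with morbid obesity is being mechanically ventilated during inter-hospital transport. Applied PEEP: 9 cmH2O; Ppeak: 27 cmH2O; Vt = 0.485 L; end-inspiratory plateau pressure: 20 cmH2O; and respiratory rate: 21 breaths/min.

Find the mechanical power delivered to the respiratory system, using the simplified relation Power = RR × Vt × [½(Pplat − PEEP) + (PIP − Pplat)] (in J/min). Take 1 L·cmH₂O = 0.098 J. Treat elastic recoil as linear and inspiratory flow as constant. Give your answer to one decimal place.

12.5

Per-breath work = Vt × [½(Pplat−PEEP) + (PIP−Pplat)] = 0.485 × [0.5×11.0 + 7.0] = 0.485 × 12.5 = 6.063 L·cmH2O.
Power = 21 × 6.063 = 127.32 L·cmH2O/min.
× 0.098 J/(L·cmH2O) → 12.477 J/min.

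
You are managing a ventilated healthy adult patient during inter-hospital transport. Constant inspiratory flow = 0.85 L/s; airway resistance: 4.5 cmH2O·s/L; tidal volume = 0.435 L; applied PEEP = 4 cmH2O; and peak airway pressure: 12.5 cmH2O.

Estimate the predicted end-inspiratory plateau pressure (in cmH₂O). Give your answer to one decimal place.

Pplat = PIP − Raw × flow = 12.5 − 4.5 × 0.85 = 12.5 − 3.825 = 8.675 cmH2O.

8.7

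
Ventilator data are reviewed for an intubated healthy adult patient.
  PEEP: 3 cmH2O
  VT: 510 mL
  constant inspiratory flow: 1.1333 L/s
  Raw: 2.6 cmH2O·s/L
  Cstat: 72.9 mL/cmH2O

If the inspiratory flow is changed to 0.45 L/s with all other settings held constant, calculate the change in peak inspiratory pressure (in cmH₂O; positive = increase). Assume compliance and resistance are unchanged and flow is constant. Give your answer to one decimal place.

PIP = Vt/C + R·V̇ + PEEP (constant-flow equation of motion).
Only the resistive term changes: ΔPIP = R × ΔV̇ = 2.6 × (0.45 − 1.1333) = 2.6 × -0.6833 = -1.777 cmH2O.

-1.8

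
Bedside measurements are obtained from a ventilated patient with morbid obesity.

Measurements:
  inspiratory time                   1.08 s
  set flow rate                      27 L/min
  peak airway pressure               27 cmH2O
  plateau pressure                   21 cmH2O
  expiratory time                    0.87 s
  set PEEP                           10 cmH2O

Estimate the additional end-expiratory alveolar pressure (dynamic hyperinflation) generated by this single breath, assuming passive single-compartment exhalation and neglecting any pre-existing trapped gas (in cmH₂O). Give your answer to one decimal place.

2.5

Flow: 27 L/min ÷ 60 = 0.45 L/s.
Vt = flow × Ti = 0.45 L/s × 1.08 s × 1000 mL/L = 486.0 mL.
R = (PIP − Pplat)/V̇ = (27 − 21) / 0.45 = 6.0/0.45 = 13.333 cmH2O·s/L.
C = Vt/(Pplat − PEEP) = 486.0 / (21 − 10) = 486.0/11.0 = 44.182 mL/cmH2O.
τ = R × C = 13.333 × 0.04418 L/cmH2O = 0.5891 s.
Fraction remaining = e^(−Te/τ) = e^(−0.87/0.5891) = 0.2284; trapped volume = 486.0 × 0.2284 = 111.0 mL.
Additional alveolar pressure from trapping ≈ V_trapped / C = 111.0 / 44.182 = 2.512 cmH2O.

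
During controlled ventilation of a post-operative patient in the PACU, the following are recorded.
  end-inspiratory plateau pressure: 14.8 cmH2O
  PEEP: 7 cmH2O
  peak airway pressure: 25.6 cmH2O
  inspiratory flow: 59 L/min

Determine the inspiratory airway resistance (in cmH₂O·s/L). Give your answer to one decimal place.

11.0

Flow: 59 L/min ÷ 60 = 0.9833 L/s.
Raw = (PIP − Pplat) / flow = (25.6 − 14.8) / 0.9833 = 10.8 / 0.9833 = 10.983 cmH2O·s/L.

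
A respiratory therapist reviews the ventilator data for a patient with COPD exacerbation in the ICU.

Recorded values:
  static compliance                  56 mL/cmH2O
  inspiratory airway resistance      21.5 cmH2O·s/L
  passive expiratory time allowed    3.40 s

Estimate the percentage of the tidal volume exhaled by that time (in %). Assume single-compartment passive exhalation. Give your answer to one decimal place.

94.1

τ = R × C = 21.5 × 56 mL/cmH2O = 21.5 × 0.056 L/cmH2O = 1.204 s.
Passive exhalation: V(t)/V₀ = e^(−t/τ) = e^(−3.40/1.204) = 0.05937.
Fraction exhaled = 1 − 0.05937 = 0.9406 → 94.06%.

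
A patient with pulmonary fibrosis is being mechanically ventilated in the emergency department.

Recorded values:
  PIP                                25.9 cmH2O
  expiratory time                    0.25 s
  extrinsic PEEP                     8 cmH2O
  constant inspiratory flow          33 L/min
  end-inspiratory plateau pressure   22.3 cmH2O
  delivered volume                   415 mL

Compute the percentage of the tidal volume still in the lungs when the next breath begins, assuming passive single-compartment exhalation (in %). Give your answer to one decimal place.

26.8

Flow: 33 L/min ÷ 60 = 0.55 L/s.
R = (PIP − Pplat)/V̇ = (25.9 − 22.3) / 0.55 = 3.6/0.55 = 6.545 cmH2O·s/L.
C = Vt/(Pplat − PEEP) = 415.0 / (22.3 − 8) = 415.0/14.3 = 29.021 mL/cmH2O.
τ = R × C = 6.545 × 0.02902 L/cmH2O = 0.1899 s.
Fraction remaining at end-expiration = e^(−Te/τ) = e^(−0.25/0.1899) = 0.2681 → 26.81%.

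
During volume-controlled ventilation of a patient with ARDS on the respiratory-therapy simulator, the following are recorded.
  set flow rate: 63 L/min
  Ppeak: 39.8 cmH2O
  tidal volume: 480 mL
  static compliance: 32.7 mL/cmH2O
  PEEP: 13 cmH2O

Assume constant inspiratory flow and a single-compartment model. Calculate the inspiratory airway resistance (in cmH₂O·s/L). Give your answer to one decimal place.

Flow: 63 L/min ÷ 60 = 1.05 L/s.
Equation of motion (constant flow): PIP = Vt/C + R·V̇ + PEEP.
R·V̇ = PIP − Vt/C − PEEP = 39.8 − 480/32.7 − 13 = 39.8 − 14.679 − 13 = 12.121 cmH2O.
R = 12.121 / 1.05 = 11.544 cmH2O·s/L.

11.5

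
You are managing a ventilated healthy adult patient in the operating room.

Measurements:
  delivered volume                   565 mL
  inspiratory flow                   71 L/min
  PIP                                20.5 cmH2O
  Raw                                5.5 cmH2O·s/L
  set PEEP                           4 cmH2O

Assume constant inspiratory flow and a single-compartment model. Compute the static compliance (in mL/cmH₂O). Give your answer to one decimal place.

Flow: 71 L/min ÷ 60 = 1.1833 L/s.
Equation of motion (constant flow): PIP = Vt/C + R·V̇ + PEEP.
Vt/C = PIP − R·V̇ − PEEP = 20.5 − 5.5×1.1833 − 4 = 20.5 − 6.508 − 4 = 9.992 cmH2O.
C = Vt / 9.992 = 565 / 9.992 = 56.545 mL/cmH2O.

56.5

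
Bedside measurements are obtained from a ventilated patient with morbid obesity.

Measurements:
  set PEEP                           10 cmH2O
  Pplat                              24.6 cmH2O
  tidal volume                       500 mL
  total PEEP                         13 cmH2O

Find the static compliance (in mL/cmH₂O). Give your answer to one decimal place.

End-expiratory occlusion gives total PEEP = 13 cmH2O (intrinsic PEEP = 13 − 10 = 3). Use total PEEP for the elastic gradient.
Cstat = Vt / (Pplat − PEEPtotal) = 500 / (24.6 − 13) = 500 / 11.6 = 43.103 mL/cmH2O.

43.1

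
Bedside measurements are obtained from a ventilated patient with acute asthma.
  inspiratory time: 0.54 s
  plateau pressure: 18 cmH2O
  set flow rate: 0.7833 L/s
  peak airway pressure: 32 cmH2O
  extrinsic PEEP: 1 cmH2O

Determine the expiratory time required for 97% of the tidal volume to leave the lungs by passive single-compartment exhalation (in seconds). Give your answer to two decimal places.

Vt = flow × Ti = 0.7833 L/s × 0.54 s × 1000 mL/L = 422.98 mL.
R = (PIP − Pplat)/V̇ = (32 − 18) / 0.7833 = 14.0/0.7833 = 17.873 cmH2O·s/L.
C = Vt/(Pplat − PEEP) = 422.98 / (18 − 1) = 422.98/17.0 = 24.881 mL/cmH2O.
τ = R × C = 17.873 × 0.02488 L/cmH2O = 0.4447 s.
t = −τ·ln(1 − 0.97) = −0.4447·ln(0.03) = 1.559 s.

1.56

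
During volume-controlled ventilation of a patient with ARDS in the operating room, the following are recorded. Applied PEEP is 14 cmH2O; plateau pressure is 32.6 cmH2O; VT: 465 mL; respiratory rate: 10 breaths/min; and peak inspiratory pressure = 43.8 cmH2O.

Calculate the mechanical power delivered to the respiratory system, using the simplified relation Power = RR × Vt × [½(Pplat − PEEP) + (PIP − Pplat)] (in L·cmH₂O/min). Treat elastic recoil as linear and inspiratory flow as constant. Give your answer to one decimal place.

Per-breath work = Vt × [½(Pplat−PEEP) + (PIP−Pplat)] = 0.465 × [0.5×18.6 + 11.2] = 0.465 × 20.5 = 9.533 L·cmH2O.
Power = 10 × 9.533 = 95.33 L·cmH2O/min.

95.3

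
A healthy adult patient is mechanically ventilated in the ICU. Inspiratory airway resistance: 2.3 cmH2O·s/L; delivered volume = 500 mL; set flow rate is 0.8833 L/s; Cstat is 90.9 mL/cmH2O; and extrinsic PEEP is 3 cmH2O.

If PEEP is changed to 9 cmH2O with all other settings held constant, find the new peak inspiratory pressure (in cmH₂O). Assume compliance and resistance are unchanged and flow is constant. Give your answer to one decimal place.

16.5

PIP = Vt/C + R·V̇ + PEEP (constant-flow equation of motion).
Only the baseline term changes: ΔPIP = ΔPEEP = 9 − 3 = 6.0 cmH2O.
Original PIP = 500/90.9 + 2.3×0.8833 + 3 = 10.532 cmH2O; new PIP = 10.532 + (6.0) = 16.532 cmH2O.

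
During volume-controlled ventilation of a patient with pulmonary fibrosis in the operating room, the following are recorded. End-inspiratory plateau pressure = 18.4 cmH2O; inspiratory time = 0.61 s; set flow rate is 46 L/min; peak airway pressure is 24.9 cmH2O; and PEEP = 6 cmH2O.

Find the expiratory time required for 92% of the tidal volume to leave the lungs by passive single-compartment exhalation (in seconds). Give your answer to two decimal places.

Flow: 46 L/min ÷ 60 = 0.7667 L/s.
Vt = flow × Ti = 0.7667 L/s × 0.61 s × 1000 mL/L = 467.69 mL.
R = (PIP − Pplat)/V̇ = (24.9 − 18.4) / 0.7667 = 6.5/0.7667 = 8.478 cmH2O·s/L.
C = Vt/(Pplat − PEEP) = 467.69 / (18.4 − 6) = 467.69/12.4 = 37.717 mL/cmH2O.
τ = R × C = 8.478 × 0.03772 L/cmH2O = 0.3198 s.
t = −τ·ln(1 − 0.92) = −0.3198·ln(0.08) = 0.8077 s.

0.81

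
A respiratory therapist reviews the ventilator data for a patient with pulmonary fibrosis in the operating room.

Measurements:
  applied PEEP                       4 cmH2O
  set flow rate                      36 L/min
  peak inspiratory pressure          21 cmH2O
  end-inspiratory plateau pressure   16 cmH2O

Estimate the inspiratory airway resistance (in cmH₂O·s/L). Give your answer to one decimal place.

8.3

Flow: 36 L/min ÷ 60 = 0.6 L/s.
Raw = (PIP − Pplat) / flow = (21 − 16) / 0.6 = 5.0 / 0.6 = 8.333 cmH2O·s/L.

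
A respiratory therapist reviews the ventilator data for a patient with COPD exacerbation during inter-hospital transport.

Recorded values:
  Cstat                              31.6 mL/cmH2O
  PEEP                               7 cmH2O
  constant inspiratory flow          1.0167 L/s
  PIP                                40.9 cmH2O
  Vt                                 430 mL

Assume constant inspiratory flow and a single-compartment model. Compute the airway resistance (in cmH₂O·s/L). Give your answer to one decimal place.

20.0

Equation of motion (constant flow): PIP = Vt/C + R·V̇ + PEEP.
R·V̇ = PIP − Vt/C − PEEP = 40.9 − 430/31.6 − 7 = 40.9 − 13.608 − 7 = 20.292 cmH2O.
R = 20.292 / 1.0167 = 19.959 cmH2O·s/L.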